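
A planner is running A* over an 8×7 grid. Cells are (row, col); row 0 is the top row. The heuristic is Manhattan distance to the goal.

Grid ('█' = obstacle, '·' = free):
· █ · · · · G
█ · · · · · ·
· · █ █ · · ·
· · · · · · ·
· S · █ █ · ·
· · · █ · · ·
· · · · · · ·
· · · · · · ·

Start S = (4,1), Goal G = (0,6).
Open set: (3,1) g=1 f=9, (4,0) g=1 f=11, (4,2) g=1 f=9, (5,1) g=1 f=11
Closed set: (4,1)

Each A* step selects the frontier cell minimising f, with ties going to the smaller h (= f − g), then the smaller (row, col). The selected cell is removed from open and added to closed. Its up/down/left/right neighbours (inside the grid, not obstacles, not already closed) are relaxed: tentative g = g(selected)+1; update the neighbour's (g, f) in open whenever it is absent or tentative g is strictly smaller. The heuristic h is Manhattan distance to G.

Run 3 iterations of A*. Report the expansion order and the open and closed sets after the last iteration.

order=[(3,1) → (2,1) → (1,1)]; open=[(1,2) g=4 f=9, (2,0) g=3 f=11, (3,0) g=2 f=11, (3,2) g=2 f=9, (4,0) g=1 f=11, (4,2) g=1 f=9, (5,1) g=1 f=11]; closed=[(1,1), (2,1), (3,1), (4,1)]

step 1: expand (3,1) (f=9, h=8) → closed; open now [(2,1) g=2 f=9, (3,0) g=2 f=11, (3,2) g=2 f=9, (4,0) g=1 f=11, (4,2) g=1 f=9, (5,1) g=1 f=11]
step 2: expand (2,1) (f=9, h=7) → closed; open now [(1,1) g=3 f=9, (2,0) g=3 f=11, (3,0) g=2 f=11, (3,2) g=2 f=9, (4,0) g=1 f=11, (4,2) g=1 f=9, (5,1) g=1 f=11]
step 3: expand (1,1) (f=9, h=6) → closed; open now [(1,2) g=4 f=9, (2,0) g=3 f=11, (3,0) g=2 f=11, (3,2) g=2 f=9, (4,0) g=1 f=11, (4,2) g=1 f=9, (5,1) g=1 f=11]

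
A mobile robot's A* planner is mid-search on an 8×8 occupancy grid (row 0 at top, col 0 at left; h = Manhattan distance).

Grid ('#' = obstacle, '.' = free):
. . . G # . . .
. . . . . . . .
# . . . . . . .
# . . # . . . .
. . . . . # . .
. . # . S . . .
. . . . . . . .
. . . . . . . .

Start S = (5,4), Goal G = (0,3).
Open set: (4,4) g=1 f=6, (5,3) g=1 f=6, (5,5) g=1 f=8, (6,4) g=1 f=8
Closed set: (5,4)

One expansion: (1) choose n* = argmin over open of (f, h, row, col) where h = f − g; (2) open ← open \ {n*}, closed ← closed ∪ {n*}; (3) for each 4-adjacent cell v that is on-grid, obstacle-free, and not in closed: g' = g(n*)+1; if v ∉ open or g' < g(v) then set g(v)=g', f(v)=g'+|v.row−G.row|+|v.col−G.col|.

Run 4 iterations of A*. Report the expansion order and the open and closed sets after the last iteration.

step 1: expand (4,4) (f=6, h=5) → closed; open now [(3,4) g=2 f=6, (4,3) g=2 f=6, (5,3) g=1 f=6, (5,5) g=1 f=8, (6,4) g=1 f=8]
step 2: expand (3,4) (f=6, h=4) → closed; open now [(2,4) g=3 f=6, (3,5) g=3 f=8, (4,3) g=2 f=6, (5,3) g=1 f=6, (5,5) g=1 f=8, (6,4) g=1 f=8]
step 3: expand (2,4) (f=6, h=3) → closed; open now [(1,4) g=4 f=6, (2,3) g=4 f=6, (2,5) g=4 f=8, (3,5) g=3 f=8, (4,3) g=2 f=6, (5,3) g=1 f=6, (5,5) g=1 f=8, (6,4) g=1 f=8]
step 4: expand (1,4) (f=6, h=2) → closed; open now [(1,3) g=5 f=6, (1,5) g=5 f=8, (2,3) g=4 f=6, (2,5) g=4 f=8, (3,5) g=3 f=8, (4,3) g=2 f=6, (5,3) g=1 f=6, (5,5) g=1 f=8, (6,4) g=1 f=8]

order=[(4,4) → (3,4) → (2,4) → (1,4)]; open=[(1,3) g=5 f=6, (1,5) g=5 f=8, (2,3) g=4 f=6, (2,5) g=4 f=8, (3,5) g=3 f=8, (4,3) g=2 f=6, (5,3) g=1 f=6, (5,5) g=1 f=8, (6,4) g=1 f=8]; closed=[(1,4), (2,4), (3,4), (4,4), (5,4)]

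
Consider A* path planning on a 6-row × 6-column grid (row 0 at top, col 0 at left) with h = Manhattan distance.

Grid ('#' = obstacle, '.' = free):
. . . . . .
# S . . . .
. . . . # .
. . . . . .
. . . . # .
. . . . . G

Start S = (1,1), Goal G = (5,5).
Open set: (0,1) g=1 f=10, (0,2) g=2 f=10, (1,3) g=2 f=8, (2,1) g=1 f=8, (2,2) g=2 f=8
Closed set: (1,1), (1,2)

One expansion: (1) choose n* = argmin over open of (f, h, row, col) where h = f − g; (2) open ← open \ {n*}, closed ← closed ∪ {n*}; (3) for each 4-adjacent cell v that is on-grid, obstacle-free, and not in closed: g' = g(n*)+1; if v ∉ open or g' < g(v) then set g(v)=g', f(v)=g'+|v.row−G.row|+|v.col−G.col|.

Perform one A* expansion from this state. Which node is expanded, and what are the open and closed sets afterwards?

step 1: expand (1,3) (f=8, h=6) → closed; open now [(0,1) g=1 f=10, (0,2) g=2 f=10, (0,3) g=3 f=10, (1,4) g=3 f=8, (2,1) g=1 f=8, (2,2) g=2 f=8, (2,3) g=3 f=8]

expanded=(1,3); open=[(0,1) g=1 f=10, (0,2) g=2 f=10, (0,3) g=3 f=10, (1,4) g=3 f=8, (2,1) g=1 f=8, (2,2) g=2 f=8, (2,3) g=3 f=8]; closed=[(1,1), (1,2), (1,3)]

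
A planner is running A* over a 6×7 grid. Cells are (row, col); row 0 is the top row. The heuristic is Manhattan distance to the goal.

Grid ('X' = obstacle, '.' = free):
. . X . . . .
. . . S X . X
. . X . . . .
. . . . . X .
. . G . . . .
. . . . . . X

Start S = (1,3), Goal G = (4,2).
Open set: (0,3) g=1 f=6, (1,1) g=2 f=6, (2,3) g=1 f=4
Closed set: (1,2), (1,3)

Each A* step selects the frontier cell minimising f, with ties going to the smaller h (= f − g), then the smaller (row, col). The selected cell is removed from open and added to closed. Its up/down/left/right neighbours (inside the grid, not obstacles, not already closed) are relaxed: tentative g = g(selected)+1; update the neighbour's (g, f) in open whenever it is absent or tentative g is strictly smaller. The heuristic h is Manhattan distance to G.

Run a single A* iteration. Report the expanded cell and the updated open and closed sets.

expanded=(2,3); open=[(0,3) g=1 f=6, (1,1) g=2 f=6, (2,4) g=2 f=6, (3,3) g=2 f=4]; closed=[(1,2), (1,3), (2,3)]

step 1: expand (2,3) (f=4, h=3) → closed; open now [(0,3) g=1 f=6, (1,1) g=2 f=6, (2,4) g=2 f=6, (3,3) g=2 f=4]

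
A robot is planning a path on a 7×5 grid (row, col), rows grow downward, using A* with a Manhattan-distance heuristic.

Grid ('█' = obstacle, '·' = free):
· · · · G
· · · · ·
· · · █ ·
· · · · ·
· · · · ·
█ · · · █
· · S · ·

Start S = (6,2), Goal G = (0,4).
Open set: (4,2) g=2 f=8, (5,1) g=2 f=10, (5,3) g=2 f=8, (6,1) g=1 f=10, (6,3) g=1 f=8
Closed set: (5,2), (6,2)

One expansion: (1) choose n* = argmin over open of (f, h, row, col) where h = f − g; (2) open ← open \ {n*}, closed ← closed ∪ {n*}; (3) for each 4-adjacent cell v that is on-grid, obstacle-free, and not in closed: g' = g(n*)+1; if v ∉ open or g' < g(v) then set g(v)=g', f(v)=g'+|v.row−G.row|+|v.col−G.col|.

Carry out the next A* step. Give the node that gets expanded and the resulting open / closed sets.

expanded=(4,2); open=[(3,2) g=3 f=8, (4,1) g=3 f=10, (4,3) g=3 f=8, (5,1) g=2 f=10, (5,3) g=2 f=8, (6,1) g=1 f=10, (6,3) g=1 f=8]; closed=[(4,2), (5,2), (6,2)]

step 1: expand (4,2) (f=8, h=6) → closed; open now [(3,2) g=3 f=8, (4,1) g=3 f=10, (4,3) g=3 f=8, (5,1) g=2 f=10, (5,3) g=2 f=8, (6,1) g=1 f=10, (6,3) g=1 f=8]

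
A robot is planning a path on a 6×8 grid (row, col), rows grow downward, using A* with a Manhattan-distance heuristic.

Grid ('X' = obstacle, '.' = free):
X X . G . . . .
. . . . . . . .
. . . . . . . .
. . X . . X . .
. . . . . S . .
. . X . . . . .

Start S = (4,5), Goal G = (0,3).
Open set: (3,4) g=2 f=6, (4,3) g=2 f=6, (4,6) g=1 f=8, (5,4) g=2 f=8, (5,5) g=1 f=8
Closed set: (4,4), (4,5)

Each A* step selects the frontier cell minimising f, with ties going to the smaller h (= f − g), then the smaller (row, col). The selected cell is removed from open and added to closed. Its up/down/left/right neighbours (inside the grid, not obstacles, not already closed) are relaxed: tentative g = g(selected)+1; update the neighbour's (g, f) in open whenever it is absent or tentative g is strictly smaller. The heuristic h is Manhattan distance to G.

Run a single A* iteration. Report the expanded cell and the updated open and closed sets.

step 1: expand (3,4) (f=6, h=4) → closed; open now [(2,4) g=3 f=6, (3,3) g=3 f=6, (4,3) g=2 f=6, (4,6) g=1 f=8, (5,4) g=2 f=8, (5,5) g=1 f=8]

expanded=(3,4); open=[(2,4) g=3 f=6, (3,3) g=3 f=6, (4,3) g=2 f=6, (4,6) g=1 f=8, (5,4) g=2 f=8, (5,5) g=1 f=8]; closed=[(3,4), (4,4), (4,5)]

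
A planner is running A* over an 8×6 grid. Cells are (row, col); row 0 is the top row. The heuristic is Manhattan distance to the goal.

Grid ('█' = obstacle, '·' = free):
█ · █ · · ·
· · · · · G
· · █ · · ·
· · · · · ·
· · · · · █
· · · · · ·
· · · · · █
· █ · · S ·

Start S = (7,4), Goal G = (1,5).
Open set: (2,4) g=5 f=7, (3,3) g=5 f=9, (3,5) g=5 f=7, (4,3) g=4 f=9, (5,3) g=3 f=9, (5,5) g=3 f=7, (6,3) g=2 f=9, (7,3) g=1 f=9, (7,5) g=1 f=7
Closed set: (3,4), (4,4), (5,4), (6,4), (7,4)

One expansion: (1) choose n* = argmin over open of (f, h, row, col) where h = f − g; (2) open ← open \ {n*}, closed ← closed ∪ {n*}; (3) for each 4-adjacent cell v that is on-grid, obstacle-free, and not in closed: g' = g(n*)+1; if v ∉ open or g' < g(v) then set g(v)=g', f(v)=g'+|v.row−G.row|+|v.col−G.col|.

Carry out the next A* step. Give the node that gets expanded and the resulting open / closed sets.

step 1: expand (2,4) (f=7, h=2) → closed; open now [(1,4) g=6 f=7, (2,3) g=6 f=9, (2,5) g=6 f=7, (3,3) g=5 f=9, (3,5) g=5 f=7, (4,3) g=4 f=9, (5,3) g=3 f=9, (5,5) g=3 f=7, (6,3) g=2 f=9, (7,3) g=1 f=9, (7,5) g=1 f=7]

expanded=(2,4); open=[(1,4) g=6 f=7, (2,3) g=6 f=9, (2,5) g=6 f=7, (3,3) g=5 f=9, (3,5) g=5 f=7, (4,3) g=4 f=9, (5,3) g=3 f=9, (5,5) g=3 f=7, (6,3) g=2 f=9, (7,3) g=1 f=9, (7,5) g=1 f=7]; closed=[(2,4), (3,4), (4,4), (5,4), (6,4), (7,4)]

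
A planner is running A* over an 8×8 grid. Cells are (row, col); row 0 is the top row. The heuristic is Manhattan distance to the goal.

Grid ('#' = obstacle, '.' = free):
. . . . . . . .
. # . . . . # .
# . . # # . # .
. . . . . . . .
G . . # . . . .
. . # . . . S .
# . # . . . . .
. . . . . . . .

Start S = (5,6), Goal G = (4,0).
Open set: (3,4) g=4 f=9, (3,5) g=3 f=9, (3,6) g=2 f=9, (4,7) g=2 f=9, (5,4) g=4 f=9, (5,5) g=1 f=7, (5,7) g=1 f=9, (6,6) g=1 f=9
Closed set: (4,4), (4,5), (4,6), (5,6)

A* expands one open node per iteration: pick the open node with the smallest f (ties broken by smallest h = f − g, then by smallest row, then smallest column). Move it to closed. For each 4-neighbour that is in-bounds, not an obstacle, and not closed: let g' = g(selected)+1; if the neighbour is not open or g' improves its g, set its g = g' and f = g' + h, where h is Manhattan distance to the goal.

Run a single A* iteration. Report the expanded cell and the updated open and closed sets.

expanded=(5,5); open=[(3,4) g=4 f=9, (3,5) g=3 f=9, (3,6) g=2 f=9, (4,7) g=2 f=9, (5,4) g=2 f=7, (5,7) g=1 f=9, (6,5) g=2 f=9, (6,6) g=1 f=9]; closed=[(4,4), (4,5), (4,6), (5,5), (5,6)]

step 1: expand (5,5) (f=7, h=6) → closed; open now [(3,4) g=4 f=9, (3,5) g=3 f=9, (3,6) g=2 f=9, (4,7) g=2 f=9, (5,4) g=2 f=7, (5,7) g=1 f=9, (6,5) g=2 f=9, (6,6) g=1 f=9]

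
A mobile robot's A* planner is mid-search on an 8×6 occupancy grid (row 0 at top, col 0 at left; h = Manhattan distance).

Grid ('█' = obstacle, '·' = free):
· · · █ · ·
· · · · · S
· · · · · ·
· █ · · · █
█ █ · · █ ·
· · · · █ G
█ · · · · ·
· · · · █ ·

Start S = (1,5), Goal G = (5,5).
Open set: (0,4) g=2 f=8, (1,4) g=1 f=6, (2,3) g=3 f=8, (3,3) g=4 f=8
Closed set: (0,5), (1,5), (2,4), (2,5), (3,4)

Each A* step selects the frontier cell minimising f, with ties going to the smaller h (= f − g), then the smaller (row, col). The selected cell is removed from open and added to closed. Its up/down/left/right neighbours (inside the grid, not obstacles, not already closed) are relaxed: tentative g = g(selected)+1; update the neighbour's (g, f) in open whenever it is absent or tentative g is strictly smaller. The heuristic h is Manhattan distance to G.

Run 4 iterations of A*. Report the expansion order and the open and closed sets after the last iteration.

step 1: expand (1,4) (f=6, h=5) → closed; open now [(0,4) g=2 f=8, (1,3) g=2 f=8, (2,3) g=3 f=8, (3,3) g=4 f=8]
step 2: expand (3,3) (f=8, h=4) → closed; open now [(0,4) g=2 f=8, (1,3) g=2 f=8, (2,3) g=3 f=8, (3,2) g=5 f=10, (4,3) g=5 f=8]
step 3: expand (4,3) (f=8, h=3) → closed; open now [(0,4) g=2 f=8, (1,3) g=2 f=8, (2,3) g=3 f=8, (3,2) g=5 f=10, (4,2) g=6 f=10, (5,3) g=6 f=8]
step 4: expand (5,3) (f=8, h=2) → closed; open now [(0,4) g=2 f=8, (1,3) g=2 f=8, (2,3) g=3 f=8, (3,2) g=5 f=10, (4,2) g=6 f=10, (5,2) g=7 f=10, (6,3) g=7 f=10]

order=[(1,4) → (3,3) → (4,3) → (5,3)]; open=[(0,4) g=2 f=8, (1,3) g=2 f=8, (2,3) g=3 f=8, (3,2) g=5 f=10, (4,2) g=6 f=10, (5,2) g=7 f=10, (6,3) g=7 f=10]; closed=[(0,5), (1,4), (1,5), (2,4), (2,5), (3,3), (3,4), (4,3), (5,3)]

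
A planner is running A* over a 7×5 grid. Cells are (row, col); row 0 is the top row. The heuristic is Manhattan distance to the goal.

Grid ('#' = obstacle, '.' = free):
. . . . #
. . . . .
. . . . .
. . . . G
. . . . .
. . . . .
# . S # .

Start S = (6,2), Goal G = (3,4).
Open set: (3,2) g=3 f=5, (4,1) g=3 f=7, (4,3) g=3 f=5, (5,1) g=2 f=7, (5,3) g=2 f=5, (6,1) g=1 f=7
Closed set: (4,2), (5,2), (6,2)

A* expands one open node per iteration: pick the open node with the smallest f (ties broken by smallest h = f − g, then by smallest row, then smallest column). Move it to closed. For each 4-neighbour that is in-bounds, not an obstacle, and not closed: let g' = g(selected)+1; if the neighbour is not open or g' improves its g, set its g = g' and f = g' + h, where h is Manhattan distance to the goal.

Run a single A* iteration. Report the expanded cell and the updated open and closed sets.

expanded=(3,2); open=[(2,2) g=4 f=7, (3,1) g=4 f=7, (3,3) g=4 f=5, (4,1) g=3 f=7, (4,3) g=3 f=5, (5,1) g=2 f=7, (5,3) g=2 f=5, (6,1) g=1 f=7]; closed=[(3,2), (4,2), (5,2), (6,2)]

step 1: expand (3,2) (f=5, h=2) → closed; open now [(2,2) g=4 f=7, (3,1) g=4 f=7, (3,3) g=4 f=5, (4,1) g=3 f=7, (4,3) g=3 f=5, (5,1) g=2 f=7, (5,3) g=2 f=5, (6,1) g=1 f=7]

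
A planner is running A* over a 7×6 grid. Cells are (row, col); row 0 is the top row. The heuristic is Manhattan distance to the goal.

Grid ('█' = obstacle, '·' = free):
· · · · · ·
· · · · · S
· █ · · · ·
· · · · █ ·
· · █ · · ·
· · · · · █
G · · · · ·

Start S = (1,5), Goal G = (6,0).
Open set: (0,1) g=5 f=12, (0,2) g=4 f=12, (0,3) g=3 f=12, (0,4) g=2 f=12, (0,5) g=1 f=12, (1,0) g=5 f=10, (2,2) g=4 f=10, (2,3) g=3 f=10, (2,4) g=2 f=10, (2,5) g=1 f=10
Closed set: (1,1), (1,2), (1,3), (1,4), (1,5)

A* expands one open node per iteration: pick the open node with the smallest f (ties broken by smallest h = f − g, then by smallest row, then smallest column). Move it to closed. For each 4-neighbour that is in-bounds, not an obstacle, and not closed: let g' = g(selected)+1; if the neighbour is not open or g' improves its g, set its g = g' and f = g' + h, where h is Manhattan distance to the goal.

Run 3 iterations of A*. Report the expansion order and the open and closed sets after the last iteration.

order=[(1,0) → (2,0) → (3,0)]; open=[(0,0) g=6 f=12, (0,1) g=5 f=12, (0,2) g=4 f=12, (0,3) g=3 f=12, (0,4) g=2 f=12, (0,5) g=1 f=12, (2,2) g=4 f=10, (2,3) g=3 f=10, (2,4) g=2 f=10, (2,5) g=1 f=10, (3,1) g=8 f=12, (4,0) g=8 f=10]; closed=[(1,0), (1,1), (1,2), (1,3), (1,4), (1,5), (2,0), (3,0)]

step 1: expand (1,0) (f=10, h=5) → closed; open now [(0,0) g=6 f=12, (0,1) g=5 f=12, (0,2) g=4 f=12, (0,3) g=3 f=12, (0,4) g=2 f=12, (0,5) g=1 f=12, (2,0) g=6 f=10, (2,2) g=4 f=10, (2,3) g=3 f=10, (2,4) g=2 f=10, (2,5) g=1 f=10]
step 2: expand (2,0) (f=10, h=4) → closed; open now [(0,0) g=6 f=12, (0,1) g=5 f=12, (0,2) g=4 f=12, (0,3) g=3 f=12, (0,4) g=2 f=12, (0,5) g=1 f=12, (2,2) g=4 f=10, (2,3) g=3 f=10, (2,4) g=2 f=10, (2,5) g=1 f=10, (3,0) g=7 f=10]
step 3: expand (3,0) (f=10, h=3) → closed; open now [(0,0) g=6 f=12, (0,1) g=5 f=12, (0,2) g=4 f=12, (0,3) g=3 f=12, (0,4) g=2 f=12, (0,5) g=1 f=12, (2,2) g=4 f=10, (2,3) g=3 f=10, (2,4) g=2 f=10, (2,5) g=1 f=10, (3,1) g=8 f=12, (4,0) g=8 f=10]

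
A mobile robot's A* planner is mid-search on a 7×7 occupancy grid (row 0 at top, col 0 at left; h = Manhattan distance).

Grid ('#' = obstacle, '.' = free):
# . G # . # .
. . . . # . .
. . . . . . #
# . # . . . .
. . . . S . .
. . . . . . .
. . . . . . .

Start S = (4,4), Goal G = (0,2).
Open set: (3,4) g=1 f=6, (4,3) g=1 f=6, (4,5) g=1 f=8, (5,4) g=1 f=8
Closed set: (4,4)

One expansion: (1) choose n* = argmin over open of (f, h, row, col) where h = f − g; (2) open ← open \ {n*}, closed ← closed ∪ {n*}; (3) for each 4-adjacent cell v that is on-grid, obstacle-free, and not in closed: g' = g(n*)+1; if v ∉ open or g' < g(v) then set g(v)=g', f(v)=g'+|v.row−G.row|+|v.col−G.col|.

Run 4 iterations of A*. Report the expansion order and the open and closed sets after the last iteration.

step 1: expand (3,4) (f=6, h=5) → closed; open now [(2,4) g=2 f=6, (3,3) g=2 f=6, (3,5) g=2 f=8, (4,3) g=1 f=6, (4,5) g=1 f=8, (5,4) g=1 f=8]
step 2: expand (2,4) (f=6, h=4) → closed; open now [(2,3) g=3 f=6, (2,5) g=3 f=8, (3,3) g=2 f=6, (3,5) g=2 f=8, (4,3) g=1 f=6, (4,5) g=1 f=8, (5,4) g=1 f=8]
step 3: expand (2,3) (f=6, h=3) → closed; open now [(1,3) g=4 f=6, (2,2) g=4 f=6, (2,5) g=3 f=8, (3,3) g=2 f=6, (3,5) g=2 f=8, (4,3) g=1 f=6, (4,5) g=1 f=8, (5,4) g=1 f=8]
step 4: expand (1,3) (f=6, h=2) → closed; open now [(1,2) g=5 f=6, (2,2) g=4 f=6, (2,5) g=3 f=8, (3,3) g=2 f=6, (3,5) g=2 f=8, (4,3) g=1 f=6, (4,5) g=1 f=8, (5,4) g=1 f=8]

order=[(3,4) → (2,4) → (2,3) → (1,3)]; open=[(1,2) g=5 f=6, (2,2) g=4 f=6, (2,5) g=3 f=8, (3,3) g=2 f=6, (3,5) g=2 f=8, (4,3) g=1 f=6, (4,5) g=1 f=8, (5,4) g=1 f=8]; closed=[(1,3), (2,3), (2,4), (3,4), (4,4)]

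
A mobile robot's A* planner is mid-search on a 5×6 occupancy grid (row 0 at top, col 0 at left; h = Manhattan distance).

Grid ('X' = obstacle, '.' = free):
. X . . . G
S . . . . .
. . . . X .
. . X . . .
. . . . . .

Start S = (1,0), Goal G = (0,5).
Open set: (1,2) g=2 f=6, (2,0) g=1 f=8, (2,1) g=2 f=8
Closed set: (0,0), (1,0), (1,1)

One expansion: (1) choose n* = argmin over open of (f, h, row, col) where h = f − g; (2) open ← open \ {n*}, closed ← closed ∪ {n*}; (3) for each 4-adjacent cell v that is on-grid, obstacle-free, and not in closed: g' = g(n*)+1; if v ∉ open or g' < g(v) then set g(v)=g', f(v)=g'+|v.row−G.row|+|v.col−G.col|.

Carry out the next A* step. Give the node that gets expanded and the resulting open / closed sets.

expanded=(1,2); open=[(0,2) g=3 f=6, (1,3) g=3 f=6, (2,0) g=1 f=8, (2,1) g=2 f=8, (2,2) g=3 f=8]; closed=[(0,0), (1,0), (1,1), (1,2)]

step 1: expand (1,2) (f=6, h=4) → closed; open now [(0,2) g=3 f=6, (1,3) g=3 f=6, (2,0) g=1 f=8, (2,1) g=2 f=8, (2,2) g=3 f=8]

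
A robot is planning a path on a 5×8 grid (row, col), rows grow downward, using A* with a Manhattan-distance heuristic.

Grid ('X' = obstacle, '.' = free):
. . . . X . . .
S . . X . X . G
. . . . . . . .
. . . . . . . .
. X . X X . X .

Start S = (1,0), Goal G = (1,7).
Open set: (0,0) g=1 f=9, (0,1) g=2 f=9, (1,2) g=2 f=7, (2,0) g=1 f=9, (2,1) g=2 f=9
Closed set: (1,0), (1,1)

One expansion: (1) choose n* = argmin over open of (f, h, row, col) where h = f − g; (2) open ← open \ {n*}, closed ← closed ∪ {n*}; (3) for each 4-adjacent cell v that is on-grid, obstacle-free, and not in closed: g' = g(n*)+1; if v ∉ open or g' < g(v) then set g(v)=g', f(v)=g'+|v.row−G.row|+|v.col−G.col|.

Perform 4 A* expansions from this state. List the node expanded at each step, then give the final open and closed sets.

order=[(1,2) → (0,2) → (0,3) → (2,2)]; open=[(0,0) g=1 f=9, (0,1) g=2 f=9, (2,0) g=1 f=9, (2,1) g=2 f=9, (2,3) g=4 f=9, (3,2) g=4 f=11]; closed=[(0,2), (0,3), (1,0), (1,1), (1,2), (2,2)]

step 1: expand (1,2) (f=7, h=5) → closed; open now [(0,0) g=1 f=9, (0,1) g=2 f=9, (0,2) g=3 f=9, (2,0) g=1 f=9, (2,1) g=2 f=9, (2,2) g=3 f=9]
step 2: expand (0,2) (f=9, h=6) → closed; open now [(0,0) g=1 f=9, (0,1) g=2 f=9, (0,3) g=4 f=9, (2,0) g=1 f=9, (2,1) g=2 f=9, (2,2) g=3 f=9]
step 3: expand (0,3) (f=9, h=5) → closed; open now [(0,0) g=1 f=9, (0,1) g=2 f=9, (2,0) g=1 f=9, (2,1) g=2 f=9, (2,2) g=3 f=9]
step 4: expand (2,2) (f=9, h=6) → closed; open now [(0,0) g=1 f=9, (0,1) g=2 f=9, (2,0) g=1 f=9, (2,1) g=2 f=9, (2,3) g=4 f=9, (3,2) g=4 f=11]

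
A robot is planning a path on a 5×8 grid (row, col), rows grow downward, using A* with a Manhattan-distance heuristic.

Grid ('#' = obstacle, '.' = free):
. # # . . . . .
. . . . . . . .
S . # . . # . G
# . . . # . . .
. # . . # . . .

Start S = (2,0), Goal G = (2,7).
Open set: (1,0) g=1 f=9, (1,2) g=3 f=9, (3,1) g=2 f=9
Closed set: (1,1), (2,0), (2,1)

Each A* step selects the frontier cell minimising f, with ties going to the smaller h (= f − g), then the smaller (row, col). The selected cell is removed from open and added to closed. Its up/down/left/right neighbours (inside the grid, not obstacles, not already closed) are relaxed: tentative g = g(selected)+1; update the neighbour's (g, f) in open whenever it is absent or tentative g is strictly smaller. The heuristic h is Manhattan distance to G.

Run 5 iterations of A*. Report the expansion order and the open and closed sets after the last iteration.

step 1: expand (1,2) (f=9, h=6) → closed; open now [(1,0) g=1 f=9, (1,3) g=4 f=9, (3,1) g=2 f=9]
step 2: expand (1,3) (f=9, h=5) → closed; open now [(0,3) g=5 f=11, (1,0) g=1 f=9, (1,4) g=5 f=9, (2,3) g=5 f=9, (3,1) g=2 f=9]
step 3: expand (1,4) (f=9, h=4) → closed; open now [(0,3) g=5 f=11, (0,4) g=6 f=11, (1,0) g=1 f=9, (1,5) g=6 f=9, (2,3) g=5 f=9, (2,4) g=6 f=9, (3,1) g=2 f=9]
step 4: expand (1,5) (f=9, h=3) → closed; open now [(0,3) g=5 f=11, (0,4) g=6 f=11, (0,5) g=7 f=11, (1,0) g=1 f=9, (1,6) g=7 f=9, (2,3) g=5 f=9, (2,4) g=6 f=9, (3,1) g=2 f=9]
step 5: expand (1,6) (f=9, h=2) → closed; open now [(0,3) g=5 f=11, (0,4) g=6 f=11, (0,5) g=7 f=11, (0,6) g=8 f=11, (1,0) g=1 f=9, (1,7) g=8 f=9, (2,3) g=5 f=9, (2,4) g=6 f=9, (2,6) g=8 f=9, (3,1) g=2 f=9]

order=[(1,2) → (1,3) → (1,4) → (1,5) → (1,6)]; open=[(0,3) g=5 f=11, (0,4) g=6 f=11, (0,5) g=7 f=11, (0,6) g=8 f=11, (1,0) g=1 f=9, (1,7) g=8 f=9, (2,3) g=5 f=9, (2,4) g=6 f=9, (2,6) g=8 f=9, (3,1) g=2 f=9]; closed=[(1,1), (1,2), (1,3), (1,4), (1,5), (1,6), (2,0), (2,1)]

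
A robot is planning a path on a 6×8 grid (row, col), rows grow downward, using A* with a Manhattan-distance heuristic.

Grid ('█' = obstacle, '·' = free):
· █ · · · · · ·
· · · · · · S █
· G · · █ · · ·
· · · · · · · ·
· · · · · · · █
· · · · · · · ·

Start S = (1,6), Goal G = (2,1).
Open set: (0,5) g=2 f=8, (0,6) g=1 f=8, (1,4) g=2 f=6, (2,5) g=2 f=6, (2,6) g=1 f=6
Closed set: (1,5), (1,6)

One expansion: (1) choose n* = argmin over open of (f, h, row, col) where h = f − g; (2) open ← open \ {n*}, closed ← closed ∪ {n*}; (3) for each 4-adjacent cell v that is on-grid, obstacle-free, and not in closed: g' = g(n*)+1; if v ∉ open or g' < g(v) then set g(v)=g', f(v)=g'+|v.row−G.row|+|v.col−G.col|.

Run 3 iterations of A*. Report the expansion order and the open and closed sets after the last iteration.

step 1: expand (1,4) (f=6, h=4) → closed; open now [(0,4) g=3 f=8, (0,5) g=2 f=8, (0,6) g=1 f=8, (1,3) g=3 f=6, (2,5) g=2 f=6, (2,6) g=1 f=6]
step 2: expand (1,3) (f=6, h=3) → closed; open now [(0,3) g=4 f=8, (0,4) g=3 f=8, (0,5) g=2 f=8, (0,6) g=1 f=8, (1,2) g=4 f=6, (2,3) g=4 f=6, (2,5) g=2 f=6, (2,6) g=1 f=6]
step 3: expand (1,2) (f=6, h=2) → closed; open now [(0,2) g=5 f=8, (0,3) g=4 f=8, (0,4) g=3 f=8, (0,5) g=2 f=8, (0,6) g=1 f=8, (1,1) g=5 f=6, (2,2) g=5 f=6, (2,3) g=4 f=6, (2,5) g=2 f=6, (2,6) g=1 f=6]

order=[(1,4) → (1,3) → (1,2)]; open=[(0,2) g=5 f=8, (0,3) g=4 f=8, (0,4) g=3 f=8, (0,5) g=2 f=8, (0,6) g=1 f=8, (1,1) g=5 f=6, (2,2) g=5 f=6, (2,3) g=4 f=6, (2,5) g=2 f=6, (2,6) g=1 f=6]; closed=[(1,2), (1,3), (1,4), (1,5), (1,6)]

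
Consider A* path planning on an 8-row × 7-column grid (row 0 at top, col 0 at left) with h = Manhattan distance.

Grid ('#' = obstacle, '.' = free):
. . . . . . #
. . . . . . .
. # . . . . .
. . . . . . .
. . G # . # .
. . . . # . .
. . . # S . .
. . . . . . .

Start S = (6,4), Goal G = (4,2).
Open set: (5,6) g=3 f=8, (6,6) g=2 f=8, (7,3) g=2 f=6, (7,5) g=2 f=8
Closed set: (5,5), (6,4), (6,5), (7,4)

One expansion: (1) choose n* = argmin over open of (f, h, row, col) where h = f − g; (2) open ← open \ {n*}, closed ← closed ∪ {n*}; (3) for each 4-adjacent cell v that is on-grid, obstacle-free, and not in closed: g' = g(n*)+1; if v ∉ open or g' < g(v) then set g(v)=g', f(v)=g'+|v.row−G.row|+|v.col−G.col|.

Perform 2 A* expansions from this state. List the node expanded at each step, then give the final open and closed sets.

step 1: expand (7,3) (f=6, h=4) → closed; open now [(5,6) g=3 f=8, (6,6) g=2 f=8, (7,2) g=3 f=6, (7,5) g=2 f=8]
step 2: expand (7,2) (f=6, h=3) → closed; open now [(5,6) g=3 f=8, (6,2) g=4 f=6, (6,6) g=2 f=8, (7,1) g=4 f=8, (7,5) g=2 f=8]

order=[(7,3) → (7,2)]; open=[(5,6) g=3 f=8, (6,2) g=4 f=6, (6,6) g=2 f=8, (7,1) g=4 f=8, (7,5) g=2 f=8]; closed=[(5,5), (6,4), (6,5), (7,2), (7,3), (7,4)]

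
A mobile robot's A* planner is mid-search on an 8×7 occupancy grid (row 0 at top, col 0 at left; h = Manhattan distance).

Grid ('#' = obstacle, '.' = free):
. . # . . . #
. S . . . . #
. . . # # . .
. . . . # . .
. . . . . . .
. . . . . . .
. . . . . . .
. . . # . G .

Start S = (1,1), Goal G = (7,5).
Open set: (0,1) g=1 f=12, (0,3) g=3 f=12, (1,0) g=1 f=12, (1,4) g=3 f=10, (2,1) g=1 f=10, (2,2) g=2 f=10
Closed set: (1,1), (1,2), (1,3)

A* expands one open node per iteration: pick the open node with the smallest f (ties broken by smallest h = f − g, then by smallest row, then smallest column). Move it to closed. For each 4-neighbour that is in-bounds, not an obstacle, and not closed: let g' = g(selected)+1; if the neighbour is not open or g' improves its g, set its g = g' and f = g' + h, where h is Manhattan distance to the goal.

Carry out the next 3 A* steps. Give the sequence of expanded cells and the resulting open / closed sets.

step 1: expand (1,4) (f=10, h=7) → closed; open now [(0,1) g=1 f=12, (0,3) g=3 f=12, (0,4) g=4 f=12, (1,0) g=1 f=12, (1,5) g=4 f=10, (2,1) g=1 f=10, (2,2) g=2 f=10]
step 2: expand (1,5) (f=10, h=6) → closed; open now [(0,1) g=1 f=12, (0,3) g=3 f=12, (0,4) g=4 f=12, (0,5) g=5 f=12, (1,0) g=1 f=12, (2,1) g=1 f=10, (2,2) g=2 f=10, (2,5) g=5 f=10]
step 3: expand (2,5) (f=10, h=5) → closed; open now [(0,1) g=1 f=12, (0,3) g=3 f=12, (0,4) g=4 f=12, (0,5) g=5 f=12, (1,0) g=1 f=12, (2,1) g=1 f=10, (2,2) g=2 f=10, (2,6) g=6 f=12, (3,5) g=6 f=10]

order=[(1,4) → (1,5) → (2,5)]; open=[(0,1) g=1 f=12, (0,3) g=3 f=12, (0,4) g=4 f=12, (0,5) g=5 f=12, (1,0) g=1 f=12, (2,1) g=1 f=10, (2,2) g=2 f=10, (2,6) g=6 f=12, (3,5) g=6 f=10]; closed=[(1,1), (1,2), (1,3), (1,4), (1,5), (2,5)]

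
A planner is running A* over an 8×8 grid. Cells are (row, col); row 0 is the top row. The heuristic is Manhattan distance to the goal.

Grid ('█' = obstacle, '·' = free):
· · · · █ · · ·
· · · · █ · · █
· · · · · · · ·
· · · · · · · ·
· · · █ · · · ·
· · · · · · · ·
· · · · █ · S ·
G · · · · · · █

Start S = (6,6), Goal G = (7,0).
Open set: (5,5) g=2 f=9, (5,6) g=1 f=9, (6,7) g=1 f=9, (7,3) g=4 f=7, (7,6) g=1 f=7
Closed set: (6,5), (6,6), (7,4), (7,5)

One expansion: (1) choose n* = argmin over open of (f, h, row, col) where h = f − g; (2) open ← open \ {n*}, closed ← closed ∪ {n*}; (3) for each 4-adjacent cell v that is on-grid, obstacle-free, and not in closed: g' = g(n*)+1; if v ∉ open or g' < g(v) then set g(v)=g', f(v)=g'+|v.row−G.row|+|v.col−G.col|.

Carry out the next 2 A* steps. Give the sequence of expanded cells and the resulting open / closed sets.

step 1: expand (7,3) (f=7, h=3) → closed; open now [(5,5) g=2 f=9, (5,6) g=1 f=9, (6,3) g=5 f=9, (6,7) g=1 f=9, (7,2) g=5 f=7, (7,6) g=1 f=7]
step 2: expand (7,2) (f=7, h=2) → closed; open now [(5,5) g=2 f=9, (5,6) g=1 f=9, (6,2) g=6 f=9, (6,3) g=5 f=9, (6,7) g=1 f=9, (7,1) g=6 f=7, (7,6) g=1 f=7]

order=[(7,3) → (7,2)]; open=[(5,5) g=2 f=9, (5,6) g=1 f=9, (6,2) g=6 f=9, (6,3) g=5 f=9, (6,7) g=1 f=9, (7,1) g=6 f=7, (7,6) g=1 f=7]; closed=[(6,5), (6,6), (7,2), (7,3), (7,4), (7,5)]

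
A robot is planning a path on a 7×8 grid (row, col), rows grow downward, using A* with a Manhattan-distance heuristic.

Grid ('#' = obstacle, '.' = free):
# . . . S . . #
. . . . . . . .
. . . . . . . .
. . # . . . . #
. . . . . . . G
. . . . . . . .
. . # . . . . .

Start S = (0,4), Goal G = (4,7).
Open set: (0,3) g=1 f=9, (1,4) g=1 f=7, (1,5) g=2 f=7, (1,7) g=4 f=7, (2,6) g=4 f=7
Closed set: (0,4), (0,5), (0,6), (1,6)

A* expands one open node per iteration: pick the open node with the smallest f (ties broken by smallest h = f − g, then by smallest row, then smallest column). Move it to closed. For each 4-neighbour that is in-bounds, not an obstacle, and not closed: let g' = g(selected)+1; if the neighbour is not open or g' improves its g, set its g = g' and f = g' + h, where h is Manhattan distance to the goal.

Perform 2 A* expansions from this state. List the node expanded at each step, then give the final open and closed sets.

order=[(1,7) → (2,7)]; open=[(0,3) g=1 f=9, (1,4) g=1 f=7, (1,5) g=2 f=7, (2,6) g=4 f=7]; closed=[(0,4), (0,5), (0,6), (1,6), (1,7), (2,7)]

step 1: expand (1,7) (f=7, h=3) → closed; open now [(0,3) g=1 f=9, (1,4) g=1 f=7, (1,5) g=2 f=7, (2,6) g=4 f=7, (2,7) g=5 f=7]
step 2: expand (2,7) (f=7, h=2) → closed; open now [(0,3) g=1 f=9, (1,4) g=1 f=7, (1,5) g=2 f=7, (2,6) g=4 f=7]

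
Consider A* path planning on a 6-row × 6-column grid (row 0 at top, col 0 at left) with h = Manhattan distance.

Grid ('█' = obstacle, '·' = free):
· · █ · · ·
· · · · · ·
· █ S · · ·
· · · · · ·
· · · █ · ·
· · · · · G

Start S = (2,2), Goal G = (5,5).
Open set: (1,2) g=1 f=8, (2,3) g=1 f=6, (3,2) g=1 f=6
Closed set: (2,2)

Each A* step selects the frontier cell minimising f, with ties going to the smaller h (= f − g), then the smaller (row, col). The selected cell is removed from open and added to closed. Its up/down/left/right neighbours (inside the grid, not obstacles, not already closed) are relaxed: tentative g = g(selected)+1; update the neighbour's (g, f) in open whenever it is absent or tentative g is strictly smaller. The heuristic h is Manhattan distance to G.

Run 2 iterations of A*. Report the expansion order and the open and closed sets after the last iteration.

order=[(2,3) → (2,4)]; open=[(1,2) g=1 f=8, (1,3) g=2 f=8, (1,4) g=3 f=8, (2,5) g=3 f=6, (3,2) g=1 f=6, (3,3) g=2 f=6, (3,4) g=3 f=6]; closed=[(2,2), (2,3), (2,4)]

step 1: expand (2,3) (f=6, h=5) → closed; open now [(1,2) g=1 f=8, (1,3) g=2 f=8, (2,4) g=2 f=6, (3,2) g=1 f=6, (3,3) g=2 f=6]
step 2: expand (2,4) (f=6, h=4) → closed; open now [(1,2) g=1 f=8, (1,3) g=2 f=8, (1,4) g=3 f=8, (2,5) g=3 f=6, (3,2) g=1 f=6, (3,3) g=2 f=6, (3,4) g=3 f=6]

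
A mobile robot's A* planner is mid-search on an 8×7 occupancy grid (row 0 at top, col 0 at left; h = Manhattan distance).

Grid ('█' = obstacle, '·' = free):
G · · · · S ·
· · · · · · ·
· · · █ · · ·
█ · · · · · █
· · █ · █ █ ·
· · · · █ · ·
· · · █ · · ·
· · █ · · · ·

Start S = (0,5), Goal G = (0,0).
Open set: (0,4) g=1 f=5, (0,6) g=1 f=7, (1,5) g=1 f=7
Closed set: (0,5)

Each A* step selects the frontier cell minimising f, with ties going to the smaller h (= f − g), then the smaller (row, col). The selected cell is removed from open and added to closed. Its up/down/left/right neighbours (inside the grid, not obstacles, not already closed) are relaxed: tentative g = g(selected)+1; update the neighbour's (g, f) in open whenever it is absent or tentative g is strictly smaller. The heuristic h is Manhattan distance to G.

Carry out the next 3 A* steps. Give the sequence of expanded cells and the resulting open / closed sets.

step 1: expand (0,4) (f=5, h=4) → closed; open now [(0,3) g=2 f=5, (0,6) g=1 f=7, (1,4) g=2 f=7, (1,5) g=1 f=7]
step 2: expand (0,3) (f=5, h=3) → closed; open now [(0,2) g=3 f=5, (0,6) g=1 f=7, (1,3) g=3 f=7, (1,4) g=2 f=7, (1,5) g=1 f=7]
step 3: expand (0,2) (f=5, h=2) → closed; open now [(0,1) g=4 f=5, (0,6) g=1 f=7, (1,2) g=4 f=7, (1,3) g=3 f=7, (1,4) g=2 f=7, (1,5) g=1 f=7]

order=[(0,4) → (0,3) → (0,2)]; open=[(0,1) g=4 f=5, (0,6) g=1 f=7, (1,2) g=4 f=7, (1,3) g=3 f=7, (1,4) g=2 f=7, (1,5) g=1 f=7]; closed=[(0,2), (0,3), (0,4), (0,5)]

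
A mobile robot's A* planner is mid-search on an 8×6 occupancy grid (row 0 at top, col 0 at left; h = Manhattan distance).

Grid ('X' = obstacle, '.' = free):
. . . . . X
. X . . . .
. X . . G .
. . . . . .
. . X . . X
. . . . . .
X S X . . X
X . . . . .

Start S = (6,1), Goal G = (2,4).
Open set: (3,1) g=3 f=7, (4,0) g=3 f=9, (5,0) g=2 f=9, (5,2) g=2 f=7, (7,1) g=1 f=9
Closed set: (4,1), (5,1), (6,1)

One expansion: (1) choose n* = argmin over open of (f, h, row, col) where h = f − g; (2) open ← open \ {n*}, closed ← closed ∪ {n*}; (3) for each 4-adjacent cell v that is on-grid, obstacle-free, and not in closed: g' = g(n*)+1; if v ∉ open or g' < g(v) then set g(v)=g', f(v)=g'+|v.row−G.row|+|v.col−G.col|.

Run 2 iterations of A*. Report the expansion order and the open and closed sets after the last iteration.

step 1: expand (3,1) (f=7, h=4) → closed; open now [(3,0) g=4 f=9, (3,2) g=4 f=7, (4,0) g=3 f=9, (5,0) g=2 f=9, (5,2) g=2 f=7, (7,1) g=1 f=9]
step 2: expand (3,2) (f=7, h=3) → closed; open now [(2,2) g=5 f=7, (3,0) g=4 f=9, (3,3) g=5 f=7, (4,0) g=3 f=9, (5,0) g=2 f=9, (5,2) g=2 f=7, (7,1) g=1 f=9]

order=[(3,1) → (3,2)]; open=[(2,2) g=5 f=7, (3,0) g=4 f=9, (3,3) g=5 f=7, (4,0) g=3 f=9, (5,0) g=2 f=9, (5,2) g=2 f=7, (7,1) g=1 f=9]; closed=[(3,1), (3,2), (4,1), (5,1), (6,1)]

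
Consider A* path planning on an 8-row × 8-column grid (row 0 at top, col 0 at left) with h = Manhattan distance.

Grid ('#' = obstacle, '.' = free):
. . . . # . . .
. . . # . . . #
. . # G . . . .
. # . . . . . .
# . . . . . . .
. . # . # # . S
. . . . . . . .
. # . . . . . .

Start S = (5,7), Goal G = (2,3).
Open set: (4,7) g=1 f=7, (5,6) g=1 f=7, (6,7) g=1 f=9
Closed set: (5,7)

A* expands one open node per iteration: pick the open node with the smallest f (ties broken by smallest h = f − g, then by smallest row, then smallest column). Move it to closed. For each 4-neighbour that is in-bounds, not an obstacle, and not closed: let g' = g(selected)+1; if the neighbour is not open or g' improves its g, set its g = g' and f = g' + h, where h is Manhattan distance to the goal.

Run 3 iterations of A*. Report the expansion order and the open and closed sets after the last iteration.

order=[(4,7) → (3,7) → (2,7)]; open=[(2,6) g=4 f=7, (3,6) g=3 f=7, (4,6) g=2 f=7, (5,6) g=1 f=7, (6,7) g=1 f=9]; closed=[(2,7), (3,7), (4,7), (5,7)]

step 1: expand (4,7) (f=7, h=6) → closed; open now [(3,7) g=2 f=7, (4,6) g=2 f=7, (5,6) g=1 f=7, (6,7) g=1 f=9]
step 2: expand (3,7) (f=7, h=5) → closed; open now [(2,7) g=3 f=7, (3,6) g=3 f=7, (4,6) g=2 f=7, (5,6) g=1 f=7, (6,7) g=1 f=9]
step 3: expand (2,7) (f=7, h=4) → closed; open now [(2,6) g=4 f=7, (3,6) g=3 f=7, (4,6) g=2 f=7, (5,6) g=1 f=7, (6,7) g=1 f=9]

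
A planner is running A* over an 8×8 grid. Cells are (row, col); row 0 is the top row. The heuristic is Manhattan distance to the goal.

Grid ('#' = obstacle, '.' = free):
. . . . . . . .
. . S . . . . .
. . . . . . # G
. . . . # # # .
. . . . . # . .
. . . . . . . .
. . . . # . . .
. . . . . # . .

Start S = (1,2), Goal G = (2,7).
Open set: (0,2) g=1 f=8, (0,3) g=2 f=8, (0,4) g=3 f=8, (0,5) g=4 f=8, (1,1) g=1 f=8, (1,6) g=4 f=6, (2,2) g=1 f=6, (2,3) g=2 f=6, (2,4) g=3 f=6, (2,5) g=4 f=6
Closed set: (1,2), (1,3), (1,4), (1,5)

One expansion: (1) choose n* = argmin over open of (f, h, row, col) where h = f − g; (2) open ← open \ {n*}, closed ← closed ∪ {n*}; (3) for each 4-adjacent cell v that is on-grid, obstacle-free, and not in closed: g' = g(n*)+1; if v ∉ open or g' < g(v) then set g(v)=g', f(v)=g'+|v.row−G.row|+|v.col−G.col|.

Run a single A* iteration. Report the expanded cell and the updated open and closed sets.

expanded=(1,6); open=[(0,2) g=1 f=8, (0,3) g=2 f=8, (0,4) g=3 f=8, (0,5) g=4 f=8, (0,6) g=5 f=8, (1,1) g=1 f=8, (1,7) g=5 f=6, (2,2) g=1 f=6, (2,3) g=2 f=6, (2,4) g=3 f=6, (2,5) g=4 f=6]; closed=[(1,2), (1,3), (1,4), (1,5), (1,6)]

step 1: expand (1,6) (f=6, h=2) → closed; open now [(0,2) g=1 f=8, (0,3) g=2 f=8, (0,4) g=3 f=8, (0,5) g=4 f=8, (0,6) g=5 f=8, (1,1) g=1 f=8, (1,7) g=5 f=6, (2,2) g=1 f=6, (2,3) g=2 f=6, (2,4) g=3 f=6, (2,5) g=4 f=6]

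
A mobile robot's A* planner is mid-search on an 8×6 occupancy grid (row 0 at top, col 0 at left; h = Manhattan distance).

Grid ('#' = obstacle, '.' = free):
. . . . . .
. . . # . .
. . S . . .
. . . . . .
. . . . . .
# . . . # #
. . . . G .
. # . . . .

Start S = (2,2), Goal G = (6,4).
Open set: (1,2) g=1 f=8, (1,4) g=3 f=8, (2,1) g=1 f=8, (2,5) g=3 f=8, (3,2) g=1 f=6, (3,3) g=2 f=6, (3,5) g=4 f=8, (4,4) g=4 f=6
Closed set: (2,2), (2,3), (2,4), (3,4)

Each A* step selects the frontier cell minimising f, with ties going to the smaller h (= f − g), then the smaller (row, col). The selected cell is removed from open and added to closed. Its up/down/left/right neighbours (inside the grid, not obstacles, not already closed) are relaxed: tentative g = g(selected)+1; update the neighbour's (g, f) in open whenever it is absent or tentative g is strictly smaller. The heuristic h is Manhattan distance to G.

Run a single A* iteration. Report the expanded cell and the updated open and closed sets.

expanded=(4,4); open=[(1,2) g=1 f=8, (1,4) g=3 f=8, (2,1) g=1 f=8, (2,5) g=3 f=8, (3,2) g=1 f=6, (3,3) g=2 f=6, (3,5) g=4 f=8, (4,3) g=5 f=8, (4,5) g=5 f=8]; closed=[(2,2), (2,3), (2,4), (3,4), (4,4)]

step 1: expand (4,4) (f=6, h=2) → closed; open now [(1,2) g=1 f=8, (1,4) g=3 f=8, (2,1) g=1 f=8, (2,5) g=3 f=8, (3,2) g=1 f=6, (3,3) g=2 f=6, (3,5) g=4 f=8, (4,3) g=5 f=8, (4,5) g=5 f=8]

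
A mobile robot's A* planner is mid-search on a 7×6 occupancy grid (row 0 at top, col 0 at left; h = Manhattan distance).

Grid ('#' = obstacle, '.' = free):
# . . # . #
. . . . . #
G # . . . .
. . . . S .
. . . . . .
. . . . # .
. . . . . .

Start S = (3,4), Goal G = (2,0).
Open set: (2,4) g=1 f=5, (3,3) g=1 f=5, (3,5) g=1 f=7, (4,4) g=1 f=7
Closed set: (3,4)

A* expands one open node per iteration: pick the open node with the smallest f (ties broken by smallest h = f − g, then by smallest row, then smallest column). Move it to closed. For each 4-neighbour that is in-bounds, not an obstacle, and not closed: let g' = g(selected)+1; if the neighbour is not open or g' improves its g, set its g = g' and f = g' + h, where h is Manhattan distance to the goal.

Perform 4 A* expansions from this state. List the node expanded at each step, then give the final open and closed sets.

order=[(2,4) → (2,3) → (2,2) → (3,3)]; open=[(1,2) g=4 f=7, (1,3) g=3 f=7, (1,4) g=2 f=7, (2,5) g=2 f=7, (3,2) g=2 f=5, (3,5) g=1 f=7, (4,3) g=2 f=7, (4,4) g=1 f=7]; closed=[(2,2), (2,3), (2,4), (3,3), (3,4)]

step 1: expand (2,4) (f=5, h=4) → closed; open now [(1,4) g=2 f=7, (2,3) g=2 f=5, (2,5) g=2 f=7, (3,3) g=1 f=5, (3,5) g=1 f=7, (4,4) g=1 f=7]
step 2: expand (2,3) (f=5, h=3) → closed; open now [(1,3) g=3 f=7, (1,4) g=2 f=7, (2,2) g=3 f=5, (2,5) g=2 f=7, (3,3) g=1 f=5, (3,5) g=1 f=7, (4,4) g=1 f=7]
step 3: expand (2,2) (f=5, h=2) → closed; open now [(1,2) g=4 f=7, (1,3) g=3 f=7, (1,4) g=2 f=7, (2,5) g=2 f=7, (3,2) g=4 f=7, (3,3) g=1 f=5, (3,5) g=1 f=7, (4,4) g=1 f=7]
step 4: expand (3,3) (f=5, h=4) → closed; open now [(1,2) g=4 f=7, (1,3) g=3 f=7, (1,4) g=2 f=7, (2,5) g=2 f=7, (3,2) g=2 f=5, (3,5) g=1 f=7, (4,3) g=2 f=7, (4,4) g=1 f=7]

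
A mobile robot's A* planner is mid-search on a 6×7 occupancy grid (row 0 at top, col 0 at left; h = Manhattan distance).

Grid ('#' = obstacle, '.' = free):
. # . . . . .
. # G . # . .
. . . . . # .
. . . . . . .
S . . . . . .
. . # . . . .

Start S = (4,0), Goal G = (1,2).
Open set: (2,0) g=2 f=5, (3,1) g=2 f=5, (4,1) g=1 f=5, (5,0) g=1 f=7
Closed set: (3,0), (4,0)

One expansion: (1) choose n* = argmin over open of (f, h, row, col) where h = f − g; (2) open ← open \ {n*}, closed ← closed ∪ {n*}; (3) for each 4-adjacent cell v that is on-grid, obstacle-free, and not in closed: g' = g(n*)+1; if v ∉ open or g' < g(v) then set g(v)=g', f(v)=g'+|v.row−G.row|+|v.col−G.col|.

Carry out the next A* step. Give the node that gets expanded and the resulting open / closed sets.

step 1: expand (2,0) (f=5, h=3) → closed; open now [(1,0) g=3 f=5, (2,1) g=3 f=5, (3,1) g=2 f=5, (4,1) g=1 f=5, (5,0) g=1 f=7]

expanded=(2,0); open=[(1,0) g=3 f=5, (2,1) g=3 f=5, (3,1) g=2 f=5, (4,1) g=1 f=5, (5,0) g=1 f=7]; closed=[(2,0), (3,0), (4,0)]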